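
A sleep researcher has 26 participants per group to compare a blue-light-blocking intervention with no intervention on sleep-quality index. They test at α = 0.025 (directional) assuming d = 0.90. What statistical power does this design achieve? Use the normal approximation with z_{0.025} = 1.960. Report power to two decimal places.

For two equal groups, power = Φ(d·√(n/2) − z_{α}).
d·√(n/2) = 0.90 × √(26/2) = 0.90 × 3.606 = 3.245.
z_β = 3.245 − 1.960 = 1.285.
Power = Φ(1.285) = 0.901.

power ≈ 0.90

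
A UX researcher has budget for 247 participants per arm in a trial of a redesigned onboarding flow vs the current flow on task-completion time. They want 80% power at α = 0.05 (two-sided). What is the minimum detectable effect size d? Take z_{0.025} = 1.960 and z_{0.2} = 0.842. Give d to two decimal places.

For two independent groups of n = 247 each: d_min = (z_{α/2} + z_β)·√(2/n).
z-sum = 1.960 + 0.842 = 2.802.
d_min = 2.802 × √(2/247) = 2.802 × 0.0900 = 0.252.

d_min ≈ 0.25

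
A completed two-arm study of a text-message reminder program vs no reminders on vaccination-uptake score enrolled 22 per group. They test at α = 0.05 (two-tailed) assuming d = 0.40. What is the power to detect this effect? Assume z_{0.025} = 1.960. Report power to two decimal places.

power ≈ 0.26

For two equal groups, power = Φ(d·√(n/2) − z_{α/2}).
d·√(n/2) = 0.40 × √(22/2) = 0.40 × 3.317 = 1.327.
z_β = 1.327 − 1.960 = -0.633.
Power = Φ(-0.633) = 0.263.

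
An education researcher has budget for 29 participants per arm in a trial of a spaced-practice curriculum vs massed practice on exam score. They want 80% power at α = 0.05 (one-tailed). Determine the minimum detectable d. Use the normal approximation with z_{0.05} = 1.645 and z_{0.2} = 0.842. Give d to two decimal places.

d_min ≈ 0.65

For two independent groups of n = 29 each: d_min = (z_{α} + z_β)·√(2/n).
z-sum = 1.645 + 0.842 = 2.487.
d_min = 2.487 × √(2/29) = 2.487 × 0.2626 = 0.653.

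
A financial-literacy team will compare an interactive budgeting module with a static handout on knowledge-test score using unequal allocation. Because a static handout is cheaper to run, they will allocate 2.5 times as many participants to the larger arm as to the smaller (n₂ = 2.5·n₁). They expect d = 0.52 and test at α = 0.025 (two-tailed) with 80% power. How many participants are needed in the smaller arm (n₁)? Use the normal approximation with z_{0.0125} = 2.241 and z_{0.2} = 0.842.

n₁ = 50

With allocation ratio k = n₂/n₁ = 2.5, Var(x̄₁−x̄₂) = σ²(1/n₁ + 1/(k·n₁)) = σ²·(k+1)/(k·n₁).
So n₁ = (1 + 1/k)·((z_{α/2} + z_β)/d)² = 1.400 × (3.083/0.52)².
n₁ = 1.400 × 35.15 = 49.2.
Round up: n₁ = 50, giving n₂ = 2.5 × 50 = 125.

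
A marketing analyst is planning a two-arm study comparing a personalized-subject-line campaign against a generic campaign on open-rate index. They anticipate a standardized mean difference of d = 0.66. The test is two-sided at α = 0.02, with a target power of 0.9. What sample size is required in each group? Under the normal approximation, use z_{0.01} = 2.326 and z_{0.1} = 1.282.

For two independent groups with equal n: n = 2·((z_{α/2} + z_β) / d)².
z_{α/2} + z_β = 2.326 + 1.282 = 3.608.
n = 2 × (3.608 / 0.66)² = 2 × 5.467² = 2 × 29.88 = 59.8.
Round up to the next whole participant.

n = 60 per group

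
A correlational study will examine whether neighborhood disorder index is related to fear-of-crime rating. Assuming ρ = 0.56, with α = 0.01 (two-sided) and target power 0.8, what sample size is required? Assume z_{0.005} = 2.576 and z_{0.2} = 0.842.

Fisher's z: C = ½·ln((1+r)/(1−r)) = ½·ln(3.5455) = 0.6328.
n = ((z_{α/2} + z_β)/C)² + 3.
(2.576 + 0.842) / 0.6328 = 3.418 / 0.6328 = 5.401.
n = 5.401² + 3 = 29.18 + 3 = 32.2.
Round up.

n = 33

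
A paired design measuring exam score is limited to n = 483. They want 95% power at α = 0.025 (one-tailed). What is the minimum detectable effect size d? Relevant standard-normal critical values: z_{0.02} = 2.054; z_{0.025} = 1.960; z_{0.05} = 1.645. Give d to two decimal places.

d_min ≈ 0.16

For a single sample (or paired design) of n = 483: d_min = (z_{α} + z_β)/√n.
z-sum = 1.960 + 1.645 = 3.605.
d_min = 3.605 / √483 = 3.605 / 21.977 = 0.164.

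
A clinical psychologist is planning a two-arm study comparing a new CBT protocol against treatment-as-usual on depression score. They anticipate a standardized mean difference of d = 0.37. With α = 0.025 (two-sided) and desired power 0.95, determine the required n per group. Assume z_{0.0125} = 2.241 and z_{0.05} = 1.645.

For two independent groups with equal n: n = 2·((z_{α/2} + z_β) / d)².
z_{α/2} + z_β = 2.241 + 1.645 = 3.886.
n = 2 × (3.886 / 0.37)² = 2 × 10.503² = 2 × 110.31 = 220.6.
Round up to the next whole participant.

n = 221 per group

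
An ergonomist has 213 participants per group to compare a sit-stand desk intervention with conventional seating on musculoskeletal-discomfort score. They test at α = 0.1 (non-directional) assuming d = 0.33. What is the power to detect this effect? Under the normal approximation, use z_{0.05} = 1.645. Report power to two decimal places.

For two equal groups, power = Φ(d·√(n/2) − z_{α/2}).
d·√(n/2) = 0.33 × √(213/2) = 0.33 × 10.320 = 3.406.
z_β = 3.406 − 1.645 = 1.761.
Power = Φ(1.761) = 0.961.

power ≈ 0.96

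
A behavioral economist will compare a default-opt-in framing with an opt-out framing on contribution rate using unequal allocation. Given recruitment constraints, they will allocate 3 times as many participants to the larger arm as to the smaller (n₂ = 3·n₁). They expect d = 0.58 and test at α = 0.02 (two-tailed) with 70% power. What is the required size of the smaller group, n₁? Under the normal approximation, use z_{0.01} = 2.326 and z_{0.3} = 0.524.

With allocation ratio k = n₂/n₁ = 3, Var(x̄₁−x̄₂) = σ²(1/n₁ + 1/(k·n₁)) = σ²·(k+1)/(k·n₁).
So n₁ = (1 + 1/k)·((z_{α/2} + z_β)/d)² = 1.333 × (2.850/0.58)².
n₁ = 1.333 × 24.15 = 32.2.
Round up: n₁ = 33, giving n₂ = 3 × 33 = 99.

n₁ = 33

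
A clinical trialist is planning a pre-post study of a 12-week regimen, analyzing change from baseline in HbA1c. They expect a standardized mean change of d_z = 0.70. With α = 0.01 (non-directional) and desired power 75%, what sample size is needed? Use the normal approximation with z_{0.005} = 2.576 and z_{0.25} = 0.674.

For a paired (one-sample on differences) test: n = ((z_{α/2} + z_β) / d)².
z_{α/2} + z_β = 2.576 + 0.674 = 3.250.
n = (3.250 / 0.70)² = 4.643² = 21.56.
Round up.

n = 22 pairs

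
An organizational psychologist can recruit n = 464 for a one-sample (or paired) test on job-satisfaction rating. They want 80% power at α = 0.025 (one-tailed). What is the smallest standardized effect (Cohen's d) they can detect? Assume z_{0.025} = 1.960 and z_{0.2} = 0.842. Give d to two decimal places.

For a single sample (or paired design) of n = 464: d_min = (z_{α} + z_β)/√n.
z-sum = 1.960 + 0.842 = 2.802.
d_min = 2.802 / √464 = 2.802 / 21.541 = 0.130.

d_min ≈ 0.13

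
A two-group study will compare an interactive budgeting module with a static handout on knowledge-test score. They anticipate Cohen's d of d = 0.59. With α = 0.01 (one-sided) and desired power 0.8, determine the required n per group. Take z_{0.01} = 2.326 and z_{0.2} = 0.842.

n = 58 per group

For two independent groups with equal n: n = 2·((z_{α} + z_β) / d)².
z_{α} + z_β = 2.326 + 0.842 = 3.168.
n = 2 × (3.168 / 0.59)² = 2 × 5.369² = 2 × 28.83 = 57.7.
Round up to the next whole participant.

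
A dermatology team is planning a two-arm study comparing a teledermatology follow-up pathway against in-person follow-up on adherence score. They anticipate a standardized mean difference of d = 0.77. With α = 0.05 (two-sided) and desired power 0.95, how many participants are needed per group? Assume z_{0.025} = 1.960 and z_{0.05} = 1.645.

For two independent groups with equal n: n = 2·((z_{α/2} + z_β) / d)².
z_{α/2} + z_β = 1.960 + 1.645 = 3.605.
n = 2 × (3.605 / 0.77)² = 2 × 4.682² = 2 × 21.92 = 43.8.
Round up to the next whole participant.

n = 44 per group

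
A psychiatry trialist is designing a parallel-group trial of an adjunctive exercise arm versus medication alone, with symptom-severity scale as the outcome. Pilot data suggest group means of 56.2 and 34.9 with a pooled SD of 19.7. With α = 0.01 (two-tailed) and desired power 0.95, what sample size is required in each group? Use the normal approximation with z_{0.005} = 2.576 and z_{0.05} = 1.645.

Cohen's d = |M₁ − M₂| / SD_pooled = |56.2 − 34.9| / 19.7 = 21.3 / 19.7 = 1.081.
For two independent groups with equal n: n = 2·((z_{α/2} + z_β) / d)².
z_{α/2} + z_β = 2.576 + 1.645 = 4.221.
n = 2 × (4.221 / 1.081)² = 2 × 3.905² = 2 × 15.25 = 30.5.
Round up to the next whole participant.

n = 31 per group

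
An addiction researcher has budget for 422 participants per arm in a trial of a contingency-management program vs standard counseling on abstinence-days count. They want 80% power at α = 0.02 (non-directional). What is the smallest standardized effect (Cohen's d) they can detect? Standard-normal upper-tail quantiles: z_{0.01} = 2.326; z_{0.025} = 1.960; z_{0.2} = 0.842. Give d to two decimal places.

For two independent groups of n = 422 each: d_min = (z_{α/2} + z_β)·√(2/n).
z-sum = 2.326 + 0.842 = 3.168.
d_min = 3.168 × √(2/422) = 3.168 × 0.0688 = 0.218.

d_min ≈ 0.22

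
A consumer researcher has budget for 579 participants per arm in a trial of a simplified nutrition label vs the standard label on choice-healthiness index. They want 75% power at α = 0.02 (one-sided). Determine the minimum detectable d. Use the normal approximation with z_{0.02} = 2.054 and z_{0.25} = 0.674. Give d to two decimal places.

d_min ≈ 0.16

For two independent groups of n = 579 each: d_min = (z_{α} + z_β)·√(2/n).
z-sum = 2.054 + 0.674 = 2.728.
d_min = 2.728 × √(2/579) = 2.728 × 0.0588 = 0.160.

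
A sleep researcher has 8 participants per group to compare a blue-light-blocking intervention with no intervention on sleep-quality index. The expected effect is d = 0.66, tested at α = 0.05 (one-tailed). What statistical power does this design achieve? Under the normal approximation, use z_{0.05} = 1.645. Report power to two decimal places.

For two equal groups, power = Φ(d·√(n/2) − z_{α}).
d·√(n/2) = 0.66 × √(8/2) = 0.66 × 2.000 = 1.320.
z_β = 1.320 − 1.645 = -0.325.
Power = Φ(-0.325) = 0.373.

power ≈ 0.37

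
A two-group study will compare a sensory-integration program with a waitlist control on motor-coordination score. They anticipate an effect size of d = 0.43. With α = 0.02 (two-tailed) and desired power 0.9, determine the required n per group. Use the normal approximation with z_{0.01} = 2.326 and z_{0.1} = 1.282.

For two independent groups with equal n: n = 2·((z_{α/2} + z_β) / d)².
z_{α/2} + z_β = 2.326 + 1.282 = 3.608.
n = 2 × (3.608 / 0.43)² = 2 × 8.391² = 2 × 70.40 = 140.8.
Round up to the next whole participant.

n = 141 per group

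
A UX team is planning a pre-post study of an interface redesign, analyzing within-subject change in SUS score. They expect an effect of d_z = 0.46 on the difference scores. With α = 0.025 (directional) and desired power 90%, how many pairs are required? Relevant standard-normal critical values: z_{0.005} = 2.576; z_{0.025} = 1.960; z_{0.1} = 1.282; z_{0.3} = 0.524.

For a paired (one-sample on differences) test: n = ((z_{α} + z_β) / d)².
z_{α} + z_β = 1.960 + 1.282 = 3.242.
n = (3.242 / 0.46)² = 7.048² = 49.67.
Round up.

n = 50 pairs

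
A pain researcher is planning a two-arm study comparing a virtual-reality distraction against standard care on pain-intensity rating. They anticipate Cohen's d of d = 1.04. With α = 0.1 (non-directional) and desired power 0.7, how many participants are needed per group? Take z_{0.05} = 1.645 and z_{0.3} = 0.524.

For two independent groups with equal n: n = 2·((z_{α/2} + z_β) / d)².
z_{α/2} + z_β = 1.645 + 0.524 = 2.169.
n = 2 × (2.169 / 1.04)² = 2 × 2.086² = 2 × 4.35 = 8.7.
Round up to the next whole participant.

n = 9 per group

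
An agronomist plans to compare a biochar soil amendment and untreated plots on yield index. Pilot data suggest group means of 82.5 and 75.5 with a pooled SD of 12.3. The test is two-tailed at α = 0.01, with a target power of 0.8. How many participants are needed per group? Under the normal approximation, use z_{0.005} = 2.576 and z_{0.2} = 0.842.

n = 73 per group

Cohen's d = |M₁ − M₂| / SD_pooled = |82.5 − 75.5| / 12.3 = 7.0 / 12.3 = 0.569.
For two independent groups with equal n: n = 2·((z_{α/2} + z_β) / d)².
z_{α/2} + z_β = 2.576 + 0.842 = 3.418.
n = 2 × (3.418 / 0.569)² = 2 × 6.007² = 2 × 36.08 = 72.2.
Round up to the next whole participant.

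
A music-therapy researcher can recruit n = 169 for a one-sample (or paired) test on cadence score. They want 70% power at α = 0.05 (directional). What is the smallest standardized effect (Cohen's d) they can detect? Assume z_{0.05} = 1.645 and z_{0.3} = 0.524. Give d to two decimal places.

d_min ≈ 0.17

For a single sample (or paired design) of n = 169: d_min = (z_{α} + z_β)/√n.
z-sum = 1.645 + 0.524 = 2.169.
d_min = 2.169 / √169 = 2.169 / 13.000 = 0.167.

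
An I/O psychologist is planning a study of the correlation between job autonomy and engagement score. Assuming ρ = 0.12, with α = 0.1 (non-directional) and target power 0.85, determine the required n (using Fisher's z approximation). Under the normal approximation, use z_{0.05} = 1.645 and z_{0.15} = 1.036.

n = 498

Fisher's z: C = ½·ln((1+r)/(1−r)) = ½·ln(1.2727) = 0.1206.
n = ((z_{α/2} + z_β)/C)² + 3.
(1.645 + 1.036) / 0.1206 = 2.681 / 0.1206 = 22.231.
n = 22.231² + 3 = 494.20 + 3 = 497.2.
Round up.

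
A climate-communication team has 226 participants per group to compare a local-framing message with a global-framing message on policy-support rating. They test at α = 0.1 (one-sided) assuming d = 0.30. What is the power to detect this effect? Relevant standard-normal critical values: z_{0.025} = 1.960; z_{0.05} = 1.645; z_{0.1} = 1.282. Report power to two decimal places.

For two equal groups, power = Φ(d·√(n/2) − z_{α}).
d·√(n/2) = 0.30 × √(226/2) = 0.30 × 10.630 = 3.189.
z_β = 3.189 − 1.282 = 1.907.
Power = Φ(1.907) = 0.972.

power ≈ 0.97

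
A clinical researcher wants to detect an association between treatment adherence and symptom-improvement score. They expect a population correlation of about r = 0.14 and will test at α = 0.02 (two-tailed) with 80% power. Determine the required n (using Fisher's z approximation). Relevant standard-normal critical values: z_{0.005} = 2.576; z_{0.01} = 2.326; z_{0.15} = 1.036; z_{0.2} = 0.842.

n = 509

Fisher's z: C = ½·ln((1+r)/(1−r)) = ½·ln(1.3256) = 0.1409.
n = ((z_{α/2} + z_β)/C)² + 3.
(2.326 + 0.842) / 0.1409 = 3.168 / 0.1409 = 22.484.
n = 22.484² + 3 = 505.53 + 3 = 508.5.
Round up.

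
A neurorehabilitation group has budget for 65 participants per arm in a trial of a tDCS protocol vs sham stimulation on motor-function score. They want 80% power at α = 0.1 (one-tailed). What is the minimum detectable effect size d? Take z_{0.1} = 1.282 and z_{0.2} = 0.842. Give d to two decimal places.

For two independent groups of n = 65 each: d_min = (z_{α} + z_β)·√(2/n).
z-sum = 1.282 + 0.842 = 2.124.
d_min = 2.124 × √(2/65) = 2.124 × 0.1754 = 0.373.

d_min ≈ 0.37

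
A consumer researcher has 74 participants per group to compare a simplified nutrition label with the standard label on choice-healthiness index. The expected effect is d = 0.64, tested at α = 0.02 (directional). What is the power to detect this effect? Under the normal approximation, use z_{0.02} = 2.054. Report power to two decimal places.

For two equal groups, power = Φ(d·√(n/2) − z_{α}).
d·√(n/2) = 0.64 × √(74/2) = 0.64 × 6.083 = 3.893.
z_β = 3.893 − 2.054 = 1.839.
Power = Φ(1.839) = 0.967.

power ≈ 0.97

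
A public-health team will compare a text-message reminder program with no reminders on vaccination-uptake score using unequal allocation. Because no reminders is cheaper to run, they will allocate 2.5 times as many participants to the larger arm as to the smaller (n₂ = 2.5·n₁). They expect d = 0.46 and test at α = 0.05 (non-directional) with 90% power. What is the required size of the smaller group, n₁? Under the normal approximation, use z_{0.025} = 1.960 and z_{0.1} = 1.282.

n₁ = 70

With allocation ratio k = n₂/n₁ = 2.5, Var(x̄₁−x̄₂) = σ²(1/n₁ + 1/(k·n₁)) = σ²·(k+1)/(k·n₁).
So n₁ = (1 + 1/k)·((z_{α/2} + z_β)/d)² = 1.400 × (3.242/0.46)².
n₁ = 1.400 × 49.67 = 69.5.
Round up: n₁ = 70, giving n₂ = 2.5 × 70 = 175.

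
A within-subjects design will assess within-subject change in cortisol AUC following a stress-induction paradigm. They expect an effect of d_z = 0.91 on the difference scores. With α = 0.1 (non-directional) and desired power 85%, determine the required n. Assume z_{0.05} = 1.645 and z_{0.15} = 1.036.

For a paired (one-sample on differences) test: n = ((z_{α/2} + z_β) / d)².
z_{α/2} + z_β = 1.645 + 1.036 = 2.681.
n = (2.681 / 0.91)² = 2.946² = 8.68.
Round up.

n = 9 pairs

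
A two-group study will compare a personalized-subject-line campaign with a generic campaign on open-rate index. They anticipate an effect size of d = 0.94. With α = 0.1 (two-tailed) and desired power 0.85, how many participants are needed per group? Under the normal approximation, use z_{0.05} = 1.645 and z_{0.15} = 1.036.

n = 17 per group

For two independent groups with equal n: n = 2·((z_{α/2} + z_β) / d)².
z_{α/2} + z_β = 1.645 + 1.036 = 2.681.
n = 2 × (2.681 / 0.94)² = 2 × 2.852² = 2 × 8.13 = 16.3.
Round up to the next whole participant.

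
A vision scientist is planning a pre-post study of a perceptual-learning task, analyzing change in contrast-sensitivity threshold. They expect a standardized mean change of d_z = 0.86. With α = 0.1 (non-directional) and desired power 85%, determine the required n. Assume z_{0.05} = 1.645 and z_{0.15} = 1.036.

n = 10 pairs

For a paired (one-sample on differences) test: n = ((z_{α/2} + z_β) / d)².
z_{α/2} + z_β = 1.645 + 1.036 = 2.681.
n = (2.681 / 0.86)² = 3.117² = 9.72.
Round up.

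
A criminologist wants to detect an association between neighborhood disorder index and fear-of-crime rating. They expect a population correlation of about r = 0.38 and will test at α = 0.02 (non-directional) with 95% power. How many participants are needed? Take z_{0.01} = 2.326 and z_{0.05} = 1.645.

n = 102

Fisher's z: C = ½·ln((1+r)/(1−r)) = ½·ln(2.2258) = 0.4001.
n = ((z_{α/2} + z_β)/C)² + 3.
(2.326 + 1.645) / 0.4001 = 3.971 / 0.4001 = 9.925.
n = 9.925² + 3 = 98.51 + 3 = 101.5.
Round up.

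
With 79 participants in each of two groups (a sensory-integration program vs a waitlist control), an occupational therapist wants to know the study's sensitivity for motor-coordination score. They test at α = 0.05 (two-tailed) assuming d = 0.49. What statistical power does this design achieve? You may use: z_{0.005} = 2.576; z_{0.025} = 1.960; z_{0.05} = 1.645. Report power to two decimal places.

For two equal groups, power = Φ(d·√(n/2) − z_{α/2}).
d·√(n/2) = 0.49 × √(79/2) = 0.49 × 6.285 = 3.080.
z_β = 3.080 − 1.960 = 1.120.
Power = Φ(1.120) = 0.869.

power ≈ 0.87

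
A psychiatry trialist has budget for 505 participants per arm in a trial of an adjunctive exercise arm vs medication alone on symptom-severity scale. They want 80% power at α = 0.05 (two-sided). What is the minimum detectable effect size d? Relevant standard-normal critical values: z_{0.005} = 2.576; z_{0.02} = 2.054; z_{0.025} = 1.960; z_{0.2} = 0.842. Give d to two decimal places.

For two independent groups of n = 505 each: d_min = (z_{α/2} + z_β)·√(2/n).
z-sum = 1.960 + 0.842 = 2.802.
d_min = 2.802 × √(2/505) = 2.802 × 0.0629 = 0.176.

d_min ≈ 0.18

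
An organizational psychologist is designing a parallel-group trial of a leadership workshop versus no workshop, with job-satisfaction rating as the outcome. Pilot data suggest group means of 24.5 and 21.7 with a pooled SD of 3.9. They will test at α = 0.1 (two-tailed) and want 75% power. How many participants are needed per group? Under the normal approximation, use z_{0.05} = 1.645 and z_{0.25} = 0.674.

n = 21 per group

Cohen's d = |M₁ − M₂| / SD_pooled = |24.5 − 21.7| / 3.9 = 2.8 / 3.9 = 0.718.
For two independent groups with equal n: n = 2·((z_{α/2} + z_β) / d)².
z_{α/2} + z_β = 1.645 + 0.674 = 2.319.
n = 2 × (2.319 / 0.718)² = 2 × 3.230² = 2 × 10.43 = 20.9.
Round up to the next whole participant.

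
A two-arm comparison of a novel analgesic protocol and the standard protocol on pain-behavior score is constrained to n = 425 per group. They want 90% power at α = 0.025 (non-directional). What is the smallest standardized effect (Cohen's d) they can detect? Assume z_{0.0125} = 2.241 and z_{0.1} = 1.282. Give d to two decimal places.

For two independent groups of n = 425 each: d_min = (z_{α/2} + z_β)·√(2/n).
z-sum = 2.241 + 1.282 = 3.523.
d_min = 3.523 × √(2/425) = 3.523 × 0.0686 = 0.242.

d_min ≈ 0.24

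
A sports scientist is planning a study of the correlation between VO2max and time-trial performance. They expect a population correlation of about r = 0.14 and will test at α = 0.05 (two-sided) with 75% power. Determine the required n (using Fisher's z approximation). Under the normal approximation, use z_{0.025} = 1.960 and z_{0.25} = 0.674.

n = 353

Fisher's z: C = ½·ln((1+r)/(1−r)) = ½·ln(1.3256) = 0.1409.
n = ((z_{α/2} + z_β)/C)² + 3.
(1.960 + 0.674) / 0.1409 = 2.634 / 0.1409 = 18.694.
n = 18.694² + 3 = 349.47 + 3 = 352.5.
Round up.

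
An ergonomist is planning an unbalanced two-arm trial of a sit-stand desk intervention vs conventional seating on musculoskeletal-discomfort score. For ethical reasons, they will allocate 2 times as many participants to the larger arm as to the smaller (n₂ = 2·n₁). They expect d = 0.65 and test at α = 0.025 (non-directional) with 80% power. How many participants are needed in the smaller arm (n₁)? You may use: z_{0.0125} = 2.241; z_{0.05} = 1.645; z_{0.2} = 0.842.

n₁ = 34

With allocation ratio k = n₂/n₁ = 2, Var(x̄₁−x̄₂) = σ²(1/n₁ + 1/(k·n₁)) = σ²·(k+1)/(k·n₁).
So n₁ = (1 + 1/k)·((z_{α/2} + z_β)/d)² = 1.500 × (3.083/0.65)².
n₁ = 1.500 × 22.50 = 33.7.
Round up: n₁ = 34, giving n₂ = 2 × 34 = 68.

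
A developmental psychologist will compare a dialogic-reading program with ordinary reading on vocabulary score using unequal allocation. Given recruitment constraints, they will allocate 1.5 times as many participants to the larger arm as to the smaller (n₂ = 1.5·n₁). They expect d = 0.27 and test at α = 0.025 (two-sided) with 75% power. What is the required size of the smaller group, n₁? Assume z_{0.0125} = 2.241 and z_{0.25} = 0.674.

With allocation ratio k = n₂/n₁ = 1.5, Var(x̄₁−x̄₂) = σ²(1/n₁ + 1/(k·n₁)) = σ²·(k+1)/(k·n₁).
So n₁ = (1 + 1/k)·((z_{α/2} + z_β)/d)² = 1.667 × (2.915/0.27)².
n₁ = 1.667 × 116.56 = 194.3.
Round up: n₁ = 195, giving n₂ = ⌈1.5 × 195⌉ = ⌈292.5⌉ = 293.

n₁ = 195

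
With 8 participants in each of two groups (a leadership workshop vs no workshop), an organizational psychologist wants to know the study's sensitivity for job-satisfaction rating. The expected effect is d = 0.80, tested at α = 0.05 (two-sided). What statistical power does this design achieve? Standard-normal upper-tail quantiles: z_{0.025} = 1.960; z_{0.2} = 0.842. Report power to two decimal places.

power ≈ 0.36

For two equal groups, power = Φ(d·√(n/2) − z_{α/2}).
d·√(n/2) = 0.80 × √(8/2) = 0.80 × 2.000 = 1.600.
z_β = 1.600 − 1.960 = -0.360.
Power = Φ(-0.360) = 0.359.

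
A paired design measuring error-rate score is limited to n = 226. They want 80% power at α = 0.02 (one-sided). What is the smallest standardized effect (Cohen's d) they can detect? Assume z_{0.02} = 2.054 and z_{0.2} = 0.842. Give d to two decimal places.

d_min ≈ 0.19

For a single sample (or paired design) of n = 226: d_min = (z_{α} + z_β)/√n.
z-sum = 2.054 + 0.842 = 2.896.
d_min = 2.896 / √226 = 2.896 / 15.033 = 0.193.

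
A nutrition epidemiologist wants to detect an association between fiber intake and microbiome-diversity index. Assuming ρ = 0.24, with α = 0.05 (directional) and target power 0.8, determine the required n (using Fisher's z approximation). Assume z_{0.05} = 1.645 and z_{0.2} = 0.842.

n = 107

Fisher's z: C = ½·ln((1+r)/(1−r)) = ½·ln(1.6316) = 0.2448.
n = ((z_{α} + z_β)/C)² + 3.
(1.645 + 0.842) / 0.2448 = 2.487 / 0.2448 = 10.159.
n = 10.159² + 3 = 103.21 + 3 = 106.2.
Round up.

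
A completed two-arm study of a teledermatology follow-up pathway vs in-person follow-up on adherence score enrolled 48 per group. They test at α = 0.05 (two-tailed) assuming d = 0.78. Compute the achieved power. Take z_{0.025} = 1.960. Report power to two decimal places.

For two equal groups, power = Φ(d·√(n/2) − z_{α/2}).
d·√(n/2) = 0.78 × √(48/2) = 0.78 × 4.899 = 3.821.
z_β = 3.821 − 1.960 = 1.861.
Power = Φ(1.861) = 0.969.

power ≈ 0.97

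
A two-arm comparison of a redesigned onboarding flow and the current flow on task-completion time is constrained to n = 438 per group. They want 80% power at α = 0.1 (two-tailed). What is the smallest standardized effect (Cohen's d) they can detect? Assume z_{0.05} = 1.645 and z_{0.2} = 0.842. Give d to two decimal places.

For two independent groups of n = 438 each: d_min = (z_{α/2} + z_β)·√(2/n).
z-sum = 1.645 + 0.842 = 2.487.
d_min = 2.487 × √(2/438) = 2.487 × 0.0676 = 0.168.

d_min ≈ 0.17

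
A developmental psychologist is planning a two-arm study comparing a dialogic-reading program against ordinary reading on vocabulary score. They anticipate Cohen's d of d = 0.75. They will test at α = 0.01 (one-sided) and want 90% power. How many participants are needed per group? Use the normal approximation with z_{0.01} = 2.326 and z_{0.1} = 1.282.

n = 47 per group

For two independent groups with equal n: n = 2·((z_{α} + z_β) / d)².
z_{α} + z_β = 2.326 + 1.282 = 3.608.
n = 2 × (3.608 / 0.75)² = 2 × 4.811² = 2 × 23.14 = 46.3.
Round up to the next whole participant.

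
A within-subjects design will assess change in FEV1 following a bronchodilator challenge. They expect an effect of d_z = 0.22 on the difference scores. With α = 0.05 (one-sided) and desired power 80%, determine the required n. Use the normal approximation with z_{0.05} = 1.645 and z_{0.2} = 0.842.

n = 128 pairs

For a paired (one-sample on differences) test: n = ((z_{α} + z_β) / d)².
z_{α} + z_β = 1.645 + 0.842 = 2.487.
n = (2.487 / 0.22)² = 11.305² = 127.79.
Round up.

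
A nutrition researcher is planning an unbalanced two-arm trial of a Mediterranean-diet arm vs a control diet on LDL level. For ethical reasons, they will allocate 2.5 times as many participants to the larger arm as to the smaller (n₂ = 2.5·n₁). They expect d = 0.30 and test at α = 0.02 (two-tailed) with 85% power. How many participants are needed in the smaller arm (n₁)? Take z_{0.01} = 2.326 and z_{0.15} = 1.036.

With allocation ratio k = n₂/n₁ = 2.5, Var(x̄₁−x̄₂) = σ²(1/n₁ + 1/(k·n₁)) = σ²·(k+1)/(k·n₁).
So n₁ = (1 + 1/k)·((z_{α/2} + z_β)/d)² = 1.400 × (3.362/0.30)².
n₁ = 1.400 × 125.59 = 175.8.
Round up: n₁ = 176, giving n₂ = 2.5 × 176 = 440.

n₁ = 176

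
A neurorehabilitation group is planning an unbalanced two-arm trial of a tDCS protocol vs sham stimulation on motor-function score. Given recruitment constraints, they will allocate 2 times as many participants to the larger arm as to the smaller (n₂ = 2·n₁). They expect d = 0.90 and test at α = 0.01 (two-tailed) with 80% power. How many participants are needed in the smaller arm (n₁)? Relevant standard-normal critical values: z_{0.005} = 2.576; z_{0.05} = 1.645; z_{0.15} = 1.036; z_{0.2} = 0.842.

n₁ = 22

With allocation ratio k = n₂/n₁ = 2, Var(x̄₁−x̄₂) = σ²(1/n₁ + 1/(k·n₁)) = σ²·(k+1)/(k·n₁).
So n₁ = (1 + 1/k)·((z_{α/2} + z_β)/d)² = 1.500 × (3.418/0.90)².
n₁ = 1.500 × 14.42 = 21.6.
Round up: n₁ = 22, giving n₂ = 2 × 22 = 44.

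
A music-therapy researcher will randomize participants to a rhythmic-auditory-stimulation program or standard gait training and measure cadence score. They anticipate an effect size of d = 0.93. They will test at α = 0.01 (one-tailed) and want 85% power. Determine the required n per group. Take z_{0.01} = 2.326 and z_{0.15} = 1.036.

For two independent groups with equal n: n = 2·((z_{α} + z_β) / d)².
z_{α} + z_β = 2.326 + 1.036 = 3.362.
n = 2 × (3.362 / 0.93)² = 2 × 3.615² = 2 × 13.07 = 26.1.
Round up to the next whole participant.

n = 27 per group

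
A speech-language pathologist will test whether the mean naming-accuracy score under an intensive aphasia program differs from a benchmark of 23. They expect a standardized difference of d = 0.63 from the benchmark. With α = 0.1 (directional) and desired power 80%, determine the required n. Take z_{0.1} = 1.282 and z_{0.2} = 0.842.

For a one-sample test: n = ((z_{α} + z_β) / d)².
z_{α} + z_β = 1.282 + 0.842 = 2.124.
n = (2.124 / 0.63)² = 3.371² = 11.37.
Round up.

n = 12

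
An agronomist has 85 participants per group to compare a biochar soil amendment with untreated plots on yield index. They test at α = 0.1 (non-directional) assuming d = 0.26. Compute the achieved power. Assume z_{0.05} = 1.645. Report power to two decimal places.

For two equal groups, power = Φ(d·√(n/2) − z_{α/2}).
d·√(n/2) = 0.26 × √(85/2) = 0.26 × 6.519 = 1.695.
z_β = 1.695 − 1.645 = 0.050.
Power = Φ(0.050) = 0.520.

power ≈ 0.52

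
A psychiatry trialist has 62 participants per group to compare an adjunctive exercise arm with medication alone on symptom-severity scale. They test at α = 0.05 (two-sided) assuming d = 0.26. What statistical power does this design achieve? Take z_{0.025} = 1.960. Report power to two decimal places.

For two equal groups, power = Φ(d·√(n/2) − z_{α/2}).
d·√(n/2) = 0.26 × √(62/2) = 0.26 × 5.568 = 1.448.
z_β = 1.448 − 1.960 = -0.512.
Power = Φ(-0.512) = 0.304.

power ≈ 0.30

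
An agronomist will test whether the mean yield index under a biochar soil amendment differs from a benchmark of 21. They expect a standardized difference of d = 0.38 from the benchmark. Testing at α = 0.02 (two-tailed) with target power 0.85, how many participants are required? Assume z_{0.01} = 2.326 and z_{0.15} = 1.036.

For a one-sample test: n = ((z_{α/2} + z_β) / d)².
z_{α/2} + z_β = 2.326 + 1.036 = 3.362.
n = (3.362 / 0.38)² = 8.847² = 78.28.
Round up.

n = 79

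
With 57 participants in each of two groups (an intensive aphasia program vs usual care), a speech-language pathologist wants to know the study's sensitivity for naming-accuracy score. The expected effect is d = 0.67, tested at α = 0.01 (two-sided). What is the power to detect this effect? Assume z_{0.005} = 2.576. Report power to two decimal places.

For two equal groups, power = Φ(d·√(n/2) − z_{α/2}).
d·√(n/2) = 0.67 × √(57/2) = 0.67 × 5.339 = 3.577.
z_β = 3.577 − 2.576 = 1.001.
Power = Φ(1.001) = 0.842.

power ≈ 0.84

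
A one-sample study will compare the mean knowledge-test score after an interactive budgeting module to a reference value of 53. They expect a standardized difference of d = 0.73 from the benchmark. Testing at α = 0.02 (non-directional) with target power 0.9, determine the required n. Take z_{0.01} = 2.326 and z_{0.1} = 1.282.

n = 25

For a one-sample test: n = ((z_{α/2} + z_β) / d)².
z_{α/2} + z_β = 2.326 + 1.282 = 3.608.
n = (3.608 / 0.73)² = 4.942² = 24.43.
Round up.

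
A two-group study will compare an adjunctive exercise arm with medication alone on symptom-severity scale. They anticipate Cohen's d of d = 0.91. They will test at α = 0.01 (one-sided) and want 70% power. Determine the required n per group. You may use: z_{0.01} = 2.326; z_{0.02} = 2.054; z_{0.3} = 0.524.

n = 20 per group

For two independent groups with equal n: n = 2·((z_{α} + z_β) / d)².
z_{α} + z_β = 2.326 + 0.524 = 2.850.
n = 2 × (2.850 / 0.91)² = 2 × 3.132² = 2 × 9.81 = 19.6.
Round up to the next whole participant.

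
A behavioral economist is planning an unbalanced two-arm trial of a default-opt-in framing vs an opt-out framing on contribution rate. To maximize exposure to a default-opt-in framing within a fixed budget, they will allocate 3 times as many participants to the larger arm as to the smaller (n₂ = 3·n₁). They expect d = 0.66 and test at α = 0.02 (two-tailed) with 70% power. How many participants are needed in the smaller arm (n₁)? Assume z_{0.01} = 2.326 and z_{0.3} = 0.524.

n₁ = 25

With allocation ratio k = n₂/n₁ = 3, Var(x̄₁−x̄₂) = σ²(1/n₁ + 1/(k·n₁)) = σ²·(k+1)/(k·n₁).
So n₁ = (1 + 1/k)·((z_{α/2} + z_β)/d)² = 1.333 × (2.850/0.66)².
n₁ = 1.333 × 18.65 = 24.9.
Round up: n₁ = 25, giving n₂ = 3 × 25 = 75.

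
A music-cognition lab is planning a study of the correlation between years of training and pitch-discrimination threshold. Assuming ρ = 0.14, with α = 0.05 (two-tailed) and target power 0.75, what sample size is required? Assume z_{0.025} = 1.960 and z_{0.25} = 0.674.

n = 353

Fisher's z: C = ½·ln((1+r)/(1−r)) = ½·ln(1.3256) = 0.1409.
n = ((z_{α/2} + z_β)/C)² + 3.
(1.960 + 0.674) / 0.1409 = 2.634 / 0.1409 = 18.694.
n = 18.694² + 3 = 349.47 + 3 = 352.5.
Round up.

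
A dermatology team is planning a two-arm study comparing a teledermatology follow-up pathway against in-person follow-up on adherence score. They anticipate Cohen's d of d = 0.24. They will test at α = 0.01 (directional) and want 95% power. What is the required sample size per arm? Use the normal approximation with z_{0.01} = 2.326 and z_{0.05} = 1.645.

n = 548 per group

For two independent groups with equal n: n = 2·((z_{α} + z_β) / d)².
z_{α} + z_β = 2.326 + 1.645 = 3.971.
n = 2 × (3.971 / 0.24)² = 2 × 16.546² = 2 × 273.76 = 547.5.
Round up to the next whole participant.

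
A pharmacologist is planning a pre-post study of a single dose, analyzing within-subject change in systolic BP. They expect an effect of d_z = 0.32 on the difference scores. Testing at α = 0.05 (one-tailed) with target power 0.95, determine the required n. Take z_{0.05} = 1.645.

For a paired (one-sample on differences) test: n = ((z_{α} + z_β) / d)².
z_{α} + z_β = 1.645 + 1.645 = 3.290.
n = (3.290 / 0.32)² = 10.281² = 105.70.
Round up.

n = 106 pairs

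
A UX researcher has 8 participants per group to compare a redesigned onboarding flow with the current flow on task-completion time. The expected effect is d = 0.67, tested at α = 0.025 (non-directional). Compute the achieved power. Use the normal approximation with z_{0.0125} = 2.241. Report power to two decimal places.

power ≈ 0.18

For two equal groups, power = Φ(d·√(n/2) − z_{α/2}).
d·√(n/2) = 0.67 × √(8/2) = 0.67 × 2.000 = 1.340.
z_β = 1.340 − 2.241 = -0.901.
Power = Φ(-0.901) = 0.184.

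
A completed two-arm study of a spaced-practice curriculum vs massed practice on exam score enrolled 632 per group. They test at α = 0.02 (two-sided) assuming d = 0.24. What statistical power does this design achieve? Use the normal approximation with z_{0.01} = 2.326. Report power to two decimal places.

For two equal groups, power = Φ(d·√(n/2) − z_{α/2}).
d·√(n/2) = 0.24 × √(632/2) = 0.24 × 17.776 = 4.266.
z_β = 4.266 − 2.326 = 1.940.
Power = Φ(1.940) = 0.974.

power ≈ 0.97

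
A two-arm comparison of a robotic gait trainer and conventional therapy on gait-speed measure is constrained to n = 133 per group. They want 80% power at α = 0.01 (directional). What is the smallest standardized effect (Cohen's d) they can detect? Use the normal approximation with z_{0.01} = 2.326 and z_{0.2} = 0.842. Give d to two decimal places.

d_min ≈ 0.39

For two independent groups of n = 133 each: d_min = (z_{α} + z_β)·√(2/n).
z-sum = 2.326 + 0.842 = 3.168.
d_min = 3.168 × √(2/133) = 3.168 × 0.1226 = 0.388.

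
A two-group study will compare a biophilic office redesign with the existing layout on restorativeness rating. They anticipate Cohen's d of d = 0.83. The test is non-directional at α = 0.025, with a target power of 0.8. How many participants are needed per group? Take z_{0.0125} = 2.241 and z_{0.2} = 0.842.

n = 28 per group

For two independent groups with equal n: n = 2·((z_{α/2} + z_β) / d)².
z_{α/2} + z_β = 2.241 + 0.842 = 3.083.
n = 2 × (3.083 / 0.83)² = 2 × 3.714² = 2 × 13.80 = 27.6.
Round up to the next whole participant.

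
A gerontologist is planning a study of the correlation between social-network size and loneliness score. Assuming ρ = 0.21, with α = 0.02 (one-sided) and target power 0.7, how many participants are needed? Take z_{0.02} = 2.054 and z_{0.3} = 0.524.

Fisher's z: C = ½·ln((1+r)/(1−r)) = ½·ln(1.5316) = 0.2132.
n = ((z_{α} + z_β)/C)² + 3.
(2.054 + 0.524) / 0.2132 = 2.578 / 0.2132 = 12.092.
n = 12.092² + 3 = 146.21 + 3 = 149.2.
Round up.

n = 150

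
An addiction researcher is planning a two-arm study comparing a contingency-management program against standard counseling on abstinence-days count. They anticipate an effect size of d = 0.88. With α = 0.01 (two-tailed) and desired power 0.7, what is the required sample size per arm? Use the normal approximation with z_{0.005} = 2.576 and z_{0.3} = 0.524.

n = 25 per group

For two independent groups with equal n: n = 2·((z_{α/2} + z_β) / d)².
z_{α/2} + z_β = 2.576 + 0.524 = 3.100.
n = 2 × (3.100 / 0.88)² = 2 × 3.523² = 2 × 12.41 = 24.8.
Round up to the next whole participant.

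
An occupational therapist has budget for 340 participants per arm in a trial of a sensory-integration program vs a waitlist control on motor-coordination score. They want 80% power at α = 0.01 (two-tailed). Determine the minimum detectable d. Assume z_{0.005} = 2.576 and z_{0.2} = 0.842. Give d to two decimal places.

d_min ≈ 0.26

For two independent groups of n = 340 each: d_min = (z_{α/2} + z_β)·√(2/n).
z-sum = 2.576 + 0.842 = 3.418.
d_min = 3.418 × √(2/340) = 3.418 × 0.0767 = 0.262.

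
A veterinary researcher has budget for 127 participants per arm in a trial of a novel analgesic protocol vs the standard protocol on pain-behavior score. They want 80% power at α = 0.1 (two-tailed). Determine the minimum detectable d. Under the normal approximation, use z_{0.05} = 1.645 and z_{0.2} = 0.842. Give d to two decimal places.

d_min ≈ 0.31

For two independent groups of n = 127 each: d_min = (z_{α/2} + z_β)·√(2/n).
z-sum = 1.645 + 0.842 = 2.487.
d_min = 2.487 × √(2/127) = 2.487 × 0.1255 = 0.312.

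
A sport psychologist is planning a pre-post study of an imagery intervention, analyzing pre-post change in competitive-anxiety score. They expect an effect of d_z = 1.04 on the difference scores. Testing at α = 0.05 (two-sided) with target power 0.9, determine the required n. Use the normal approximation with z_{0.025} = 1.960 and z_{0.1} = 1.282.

For a paired (one-sample on differences) test: n = ((z_{α/2} + z_β) / d)².
z_{α/2} + z_β = 1.960 + 1.282 = 3.242.
n = (3.242 / 1.04)² = 3.117² = 9.72.
Round up.

n = 10 pairs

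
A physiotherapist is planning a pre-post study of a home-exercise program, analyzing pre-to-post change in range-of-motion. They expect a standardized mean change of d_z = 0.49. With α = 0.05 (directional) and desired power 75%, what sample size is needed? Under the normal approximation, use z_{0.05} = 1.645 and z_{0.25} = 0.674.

n = 23 pairs

For a paired (one-sample on differences) test: n = ((z_{α} + z_β) / d)².
z_{α} + z_β = 1.645 + 0.674 = 2.319.
n = (2.319 / 0.49)² = 4.733² = 22.40.
Round up.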